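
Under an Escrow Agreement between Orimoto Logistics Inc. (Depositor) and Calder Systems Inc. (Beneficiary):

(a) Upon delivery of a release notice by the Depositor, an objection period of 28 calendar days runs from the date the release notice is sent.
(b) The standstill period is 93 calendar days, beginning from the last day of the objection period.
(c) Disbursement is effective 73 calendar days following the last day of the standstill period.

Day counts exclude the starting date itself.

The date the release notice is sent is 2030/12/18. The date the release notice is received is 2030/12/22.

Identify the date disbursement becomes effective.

The last day of the objection period: 2030/12/18 + 28 days = 2031/01/15.
The last day of the standstill period: 93 calendar days after 2031/01/15 is 2031/04/18.
Adding 73 calendar days to 2031/04/18 gives 2031/06/30, which is the date disbursement becomes effective.

2031/06/30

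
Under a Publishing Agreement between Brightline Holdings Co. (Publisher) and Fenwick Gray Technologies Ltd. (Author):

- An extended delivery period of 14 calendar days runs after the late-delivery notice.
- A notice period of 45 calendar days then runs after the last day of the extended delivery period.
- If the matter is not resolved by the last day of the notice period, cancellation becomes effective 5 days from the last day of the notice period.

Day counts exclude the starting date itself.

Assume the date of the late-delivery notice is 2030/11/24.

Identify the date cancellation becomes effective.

Adding 14 calendar days to 2030/11/24 gives 2030/12/08, which is the last day of the extended delivery period.
The last day of the notice period: 45 calendar days after 2030/12/08 is 2031/01/22.
Adding 5 calendar days to 2031/01/22 gives 2031/01/27, which is the date cancellation becomes effective.

2031/01/27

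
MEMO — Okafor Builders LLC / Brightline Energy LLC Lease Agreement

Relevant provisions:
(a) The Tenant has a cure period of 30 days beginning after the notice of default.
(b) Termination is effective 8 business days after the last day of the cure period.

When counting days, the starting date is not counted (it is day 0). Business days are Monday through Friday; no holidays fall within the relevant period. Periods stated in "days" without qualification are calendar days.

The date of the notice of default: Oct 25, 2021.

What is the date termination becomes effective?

The last day of the cure period: 30 calendar days after Oct 25, 2021 is Nov 24, 2021.
The date termination becomes effective: 8 business days after Wednesday, Nov 24, 2021, skipping weekends — Nov 25, Nov 26, Nov 29, Nov 30, Dec 1, Dec 2, Dec 3, Dec 6 — lands on Monday, Dec 6, 2021.

Dec 6, 2021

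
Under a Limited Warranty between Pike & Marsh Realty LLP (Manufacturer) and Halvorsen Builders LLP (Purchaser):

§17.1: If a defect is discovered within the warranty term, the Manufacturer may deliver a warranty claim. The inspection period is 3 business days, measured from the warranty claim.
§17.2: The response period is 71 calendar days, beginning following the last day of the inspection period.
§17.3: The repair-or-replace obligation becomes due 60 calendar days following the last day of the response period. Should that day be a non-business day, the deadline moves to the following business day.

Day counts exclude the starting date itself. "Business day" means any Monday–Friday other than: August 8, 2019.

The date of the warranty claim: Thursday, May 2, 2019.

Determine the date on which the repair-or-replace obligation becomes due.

September 16, 2019

From Thursday, May 2, 2019, 3 business days (May 3, May 6, May 7, skipping weekends) brings us to Tuesday, May 7, 2019, which is the last day of the inspection period.
The last day of the response period: 71 calendar days after May 7, 2019 is July 17, 2019.
Adding 60 calendar days to July 17, 2019 gives September 15, 2019, which is the date on which the repair-or-replace obligation becomes due. That falls on a Sunday, so it rolls to the next business day, Monday, September 16, 2019.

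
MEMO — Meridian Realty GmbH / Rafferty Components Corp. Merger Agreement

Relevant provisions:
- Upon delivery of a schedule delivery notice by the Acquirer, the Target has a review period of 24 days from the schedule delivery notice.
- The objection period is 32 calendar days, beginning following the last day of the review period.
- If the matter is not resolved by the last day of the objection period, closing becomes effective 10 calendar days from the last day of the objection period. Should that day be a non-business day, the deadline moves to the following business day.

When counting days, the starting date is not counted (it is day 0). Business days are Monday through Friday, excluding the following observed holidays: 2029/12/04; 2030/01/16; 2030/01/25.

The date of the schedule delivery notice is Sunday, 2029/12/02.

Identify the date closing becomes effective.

2030/02/06

The last day of the review period: 2029/12/02 + 24 days = 2029/12/26.
The last day of the objection period: 32 calendar days after 2029/12/26 is 2030/01/27.
The date closing becomes effective: 10 calendar days after 2030/01/27 is 2030/02/06. 2030/02/06 is a Wednesday and is not a listed holiday, so no roll-forward applies.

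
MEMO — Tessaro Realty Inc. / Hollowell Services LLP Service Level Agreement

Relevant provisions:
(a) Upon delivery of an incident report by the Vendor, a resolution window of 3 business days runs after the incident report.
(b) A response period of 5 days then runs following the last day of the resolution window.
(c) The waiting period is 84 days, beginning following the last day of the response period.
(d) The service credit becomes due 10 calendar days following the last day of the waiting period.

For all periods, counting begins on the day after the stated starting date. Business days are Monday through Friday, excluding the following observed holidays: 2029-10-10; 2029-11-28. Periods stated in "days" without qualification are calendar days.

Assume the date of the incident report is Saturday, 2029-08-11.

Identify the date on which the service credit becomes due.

2029-11-22

The last day of the resolution window: counting 3 business days from Saturday, 2029-08-11 (Aug 13, Aug 14, Aug 15, skipping weekends) reaches Wednesday, 2029-08-15.
The last day of the response period: 5 calendar days after 2029-08-15 is 2029-08-20.
Adding 84 calendar days to 2029-08-20 gives 2029-11-12, which is the last day of the waiting period.
Adding 10 calendar days to 2029-11-12 gives 2029-11-22, which is the date on which the service credit becomes due.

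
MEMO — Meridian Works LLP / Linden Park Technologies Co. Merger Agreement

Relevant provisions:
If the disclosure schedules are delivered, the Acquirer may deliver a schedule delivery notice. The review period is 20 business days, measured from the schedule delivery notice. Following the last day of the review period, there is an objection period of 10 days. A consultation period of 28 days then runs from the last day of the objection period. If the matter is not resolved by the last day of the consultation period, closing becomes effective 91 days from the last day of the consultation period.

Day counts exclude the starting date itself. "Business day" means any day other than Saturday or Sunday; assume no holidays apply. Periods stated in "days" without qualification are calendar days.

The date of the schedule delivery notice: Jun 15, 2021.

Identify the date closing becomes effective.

Nov 19, 2021

The last day of the review period: counting 20 business days from Tuesday, Jun 15, 2021 (Jun 16, Jun 17, Jun 18, Jun 21, …, Jul 9, Jul 12, Jul 13, skipping weekends) reaches Tuesday, Jul 13, 2021.
The last day of the objection period: Jul 13, 2021 + 10 days = Jul 23, 2021.
The last day of the consultation period: Jul 23, 2021 + 28 days = Aug 20, 2021.
Adding 91 calendar days to Aug 20, 2021 gives Nov 19, 2021, which is the date closing becomes effective.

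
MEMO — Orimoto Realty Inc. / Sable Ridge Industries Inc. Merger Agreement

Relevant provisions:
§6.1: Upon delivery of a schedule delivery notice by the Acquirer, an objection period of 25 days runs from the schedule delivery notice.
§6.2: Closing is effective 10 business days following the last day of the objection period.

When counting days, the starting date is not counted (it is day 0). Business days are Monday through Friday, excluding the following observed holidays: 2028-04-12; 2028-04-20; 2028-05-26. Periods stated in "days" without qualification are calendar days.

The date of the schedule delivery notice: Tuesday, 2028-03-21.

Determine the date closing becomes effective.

The last day of the objection period: 25 calendar days after 2028-03-21 is 2028-04-15.
The date closing becomes effective: 10 business days after Saturday, 2028-04-15, skipping weekends and the listed holiday on Apr 20 — Apr 17, Apr 18, Apr 19, Apr 21, Apr 24, Apr 25, Apr 26, Apr 27, Apr 28, May 1 — lands on Monday, 2028-05-01.

2028-05-01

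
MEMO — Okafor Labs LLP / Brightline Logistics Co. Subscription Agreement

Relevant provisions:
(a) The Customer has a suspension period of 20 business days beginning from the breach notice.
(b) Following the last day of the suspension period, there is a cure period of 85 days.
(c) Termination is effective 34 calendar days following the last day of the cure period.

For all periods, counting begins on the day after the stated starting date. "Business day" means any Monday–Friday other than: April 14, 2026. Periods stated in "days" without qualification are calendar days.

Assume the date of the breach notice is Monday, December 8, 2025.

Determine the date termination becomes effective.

The last day of the suspension period: 20 business days after Monday, December 8, 2025, skipping weekends — Dec 9, Dec 10, Dec 11, Dec 12, …, Jan 1, Jan 2, Jan 5 — lands on Monday, January 5, 2026.
The last day of the cure period: 85 calendar days after January 5, 2026 is March 31, 2026.
Adding 34 calendar days to March 31, 2026 gives May 4, 2026, which is the date termination becomes effective.

May 4, 2026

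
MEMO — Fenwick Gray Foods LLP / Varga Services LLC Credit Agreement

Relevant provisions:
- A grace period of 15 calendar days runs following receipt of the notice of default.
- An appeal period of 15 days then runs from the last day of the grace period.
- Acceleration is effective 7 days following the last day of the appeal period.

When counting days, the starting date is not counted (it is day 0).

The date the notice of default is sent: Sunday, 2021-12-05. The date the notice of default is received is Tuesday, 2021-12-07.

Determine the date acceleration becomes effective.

The last day of the grace period: 15 calendar days after 2021-12-07 is 2021-12-22.
The last day of the appeal period: 15 calendar days after 2021-12-22 is 2022-01-06.
The date acceleration becomes effective: 7 calendar days after 2022-01-06 is 2022-01-13.

2022-01-13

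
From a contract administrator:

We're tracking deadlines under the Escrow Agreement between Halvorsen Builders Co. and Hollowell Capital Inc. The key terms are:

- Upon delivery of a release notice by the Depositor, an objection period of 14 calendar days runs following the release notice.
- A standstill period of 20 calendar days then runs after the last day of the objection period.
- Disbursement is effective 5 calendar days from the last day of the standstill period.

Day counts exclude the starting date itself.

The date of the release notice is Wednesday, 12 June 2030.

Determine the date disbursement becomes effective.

Adding 14 calendar days to 12 June 2030 gives 26 June 2030, which is the last day of the objection period.
The last day of the standstill period: 26 June 2030 + 20 days = 16 July 2030.
The date disbursement becomes effective: 5 calendar days after 16 July 2030 is 21 July 2030.

21 July 2030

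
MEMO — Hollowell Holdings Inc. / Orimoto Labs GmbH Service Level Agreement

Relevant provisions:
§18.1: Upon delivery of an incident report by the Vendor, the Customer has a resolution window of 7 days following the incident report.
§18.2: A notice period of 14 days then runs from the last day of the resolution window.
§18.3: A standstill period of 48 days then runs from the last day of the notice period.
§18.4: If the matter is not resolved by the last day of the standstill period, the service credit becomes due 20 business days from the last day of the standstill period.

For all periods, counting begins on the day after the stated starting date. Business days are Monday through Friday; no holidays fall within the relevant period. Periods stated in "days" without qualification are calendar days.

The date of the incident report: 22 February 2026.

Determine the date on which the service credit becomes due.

The last day of the resolution window: 22 February 2026 + 7 days = 1 March 2026.
The last day of the notice period: 1 March 2026 + 14 days = 15 March 2026.
Adding 48 calendar days to 15 March 2026 gives 2 May 2026, which is the last day of the standstill period.
The date on which the service credit becomes due: 20 business days after Saturday, 2 May 2026, skipping weekends — May 4, May 5, May 6, May 7, …, May 27, May 28, May 29 — lands on Friday, 29 May 2026.

29 May 2026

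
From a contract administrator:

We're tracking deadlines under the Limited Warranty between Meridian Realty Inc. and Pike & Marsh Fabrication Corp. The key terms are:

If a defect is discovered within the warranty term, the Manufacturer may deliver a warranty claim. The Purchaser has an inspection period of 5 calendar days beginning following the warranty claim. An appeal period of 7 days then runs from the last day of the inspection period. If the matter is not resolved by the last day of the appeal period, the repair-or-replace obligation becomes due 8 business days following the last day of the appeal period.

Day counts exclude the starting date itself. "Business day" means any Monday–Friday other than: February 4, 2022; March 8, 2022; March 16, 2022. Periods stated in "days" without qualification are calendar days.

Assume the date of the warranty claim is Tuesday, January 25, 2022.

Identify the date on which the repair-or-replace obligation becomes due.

February 16, 2022

The last day of the inspection period: 5 calendar days after January 25, 2022 is January 30, 2022.
The last day of the appeal period: 7 calendar days after January 30, 2022 is February 6, 2022.
The date on which the repair-or-replace obligation becomes due: counting 8 business days from Sunday, February 6, 2022 (Feb 7, Feb 8, Feb 9, Feb 10, Feb 11, Feb 14, Feb 15, Feb 16, skipping weekends) reaches Wednesday, February 16, 2022.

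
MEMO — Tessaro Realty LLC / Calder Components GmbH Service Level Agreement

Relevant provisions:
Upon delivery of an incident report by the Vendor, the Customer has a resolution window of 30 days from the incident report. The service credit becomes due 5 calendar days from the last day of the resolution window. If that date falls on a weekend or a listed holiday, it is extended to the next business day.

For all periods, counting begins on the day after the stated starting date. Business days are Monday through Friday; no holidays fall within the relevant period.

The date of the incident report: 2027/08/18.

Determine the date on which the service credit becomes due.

The last day of the resolution window: 30 calendar days after 2027/08/18 is 2027/09/17.
The date on which the service credit becomes due: 2027/09/17 + 5 days = 2027/09/22. 2027/09/22 is a Wednesday, so no roll-forward applies.

2027/09/22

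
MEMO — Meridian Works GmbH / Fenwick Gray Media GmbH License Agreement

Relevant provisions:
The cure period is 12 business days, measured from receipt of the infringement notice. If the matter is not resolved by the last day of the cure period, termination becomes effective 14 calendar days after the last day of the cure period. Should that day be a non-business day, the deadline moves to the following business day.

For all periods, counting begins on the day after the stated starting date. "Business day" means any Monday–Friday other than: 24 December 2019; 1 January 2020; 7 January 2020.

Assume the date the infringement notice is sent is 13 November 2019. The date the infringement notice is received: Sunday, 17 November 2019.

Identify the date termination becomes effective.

From Sunday, 17 November 2019, 12 business days (Nov 18, Nov 19, Nov 20, Nov 21, …, Nov 29, Dec 2, Dec 3, skipping weekends) brings us to Tuesday, 3 December 2019, which is the last day of the cure period.
The date termination becomes effective: 3 December 2019 + 14 days = 17 December 2019. 17 December 2019 is a Tuesday and is not a listed holiday, so no roll-forward applies.

17 December 2019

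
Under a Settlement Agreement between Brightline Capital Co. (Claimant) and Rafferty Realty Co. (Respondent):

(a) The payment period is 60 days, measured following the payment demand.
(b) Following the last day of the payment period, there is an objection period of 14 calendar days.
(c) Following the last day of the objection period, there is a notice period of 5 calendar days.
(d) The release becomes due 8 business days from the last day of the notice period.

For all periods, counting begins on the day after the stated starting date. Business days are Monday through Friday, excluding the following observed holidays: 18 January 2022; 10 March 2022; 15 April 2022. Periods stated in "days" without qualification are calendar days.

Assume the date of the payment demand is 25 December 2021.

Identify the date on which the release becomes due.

24 March 2022

The last day of the payment period: 25 December 2021 + 60 days = 23 February 2022.
The last day of the objection period: 23 February 2022 + 14 days = 9 March 2022.
The last day of the notice period: 9 March 2022 + 5 days = 14 March 2022.
From Monday, 14 March 2022, 8 business days (Mar 15, Mar 16, Mar 17, Mar 18, Mar 21, Mar 22, Mar 23, Mar 24, skipping weekends) brings us to Thursday, 24 March 2022, which is the date on which the release becomes due.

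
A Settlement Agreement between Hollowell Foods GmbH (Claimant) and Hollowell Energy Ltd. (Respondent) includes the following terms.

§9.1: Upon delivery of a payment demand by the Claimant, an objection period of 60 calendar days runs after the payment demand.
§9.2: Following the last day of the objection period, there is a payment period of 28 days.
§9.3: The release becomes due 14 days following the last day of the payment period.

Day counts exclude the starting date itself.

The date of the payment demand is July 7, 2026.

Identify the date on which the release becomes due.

The last day of the objection period: 60 calendar days after July 7, 2026 is September 5, 2026.
The last day of the payment period: September 5, 2026 + 28 days = October 3, 2026.
The date on which the release becomes due: 14 calendar days after October 3, 2026 is October 17, 2026.

October 17, 2026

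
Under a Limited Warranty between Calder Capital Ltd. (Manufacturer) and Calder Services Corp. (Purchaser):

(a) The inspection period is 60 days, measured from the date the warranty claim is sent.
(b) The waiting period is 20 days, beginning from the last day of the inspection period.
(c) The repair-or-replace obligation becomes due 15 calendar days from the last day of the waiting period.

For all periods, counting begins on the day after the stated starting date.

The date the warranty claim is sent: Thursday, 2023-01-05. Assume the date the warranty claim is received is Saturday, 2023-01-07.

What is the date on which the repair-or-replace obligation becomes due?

The last day of the inspection period: 60 calendar days after 2023-01-05 is 2023-03-06.
The last day of the waiting period: 2023-03-06 + 20 days = 2023-03-26.
Adding 15 calendar days to 2023-03-26 gives 2023-04-10, which is the date on which the repair-or-replace obligation becomes due.

2023-04-10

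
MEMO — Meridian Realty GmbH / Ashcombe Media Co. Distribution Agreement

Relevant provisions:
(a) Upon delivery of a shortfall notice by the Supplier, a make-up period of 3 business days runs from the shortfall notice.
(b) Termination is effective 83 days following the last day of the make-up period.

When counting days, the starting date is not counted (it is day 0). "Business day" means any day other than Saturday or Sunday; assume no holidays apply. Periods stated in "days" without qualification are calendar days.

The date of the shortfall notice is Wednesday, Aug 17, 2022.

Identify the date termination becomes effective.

The last day of the make-up period: 3 business days after Wednesday, Aug 17, 2022, skipping weekends — Aug 18, Aug 19, Aug 22 — lands on Monday, Aug 22, 2022.
The date termination becomes effective: 83 calendar days after Aug 22, 2022 is Nov 13, 2022.

Nov 13, 2022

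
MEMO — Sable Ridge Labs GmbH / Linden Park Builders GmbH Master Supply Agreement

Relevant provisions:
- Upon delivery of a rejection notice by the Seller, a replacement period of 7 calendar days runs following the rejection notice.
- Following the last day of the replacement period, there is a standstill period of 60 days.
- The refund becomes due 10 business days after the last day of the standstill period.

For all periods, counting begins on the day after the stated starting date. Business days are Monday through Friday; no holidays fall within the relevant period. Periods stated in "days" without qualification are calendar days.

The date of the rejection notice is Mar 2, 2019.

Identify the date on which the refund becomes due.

May 22, 2019

The last day of the replacement period: Mar 2, 2019 + 7 days = Mar 9, 2019.
The last day of the standstill period: 60 calendar days after Mar 9, 2019 is May 8, 2019.
From Wednesday, May 8, 2019, 10 business days (May 9, May 10, May 13, May 14, May 15, May 16, May 17, May 20, May 21, May 22, skipping weekends) brings us to Wednesday, May 22, 2019, which is the date on which the refund becomes due.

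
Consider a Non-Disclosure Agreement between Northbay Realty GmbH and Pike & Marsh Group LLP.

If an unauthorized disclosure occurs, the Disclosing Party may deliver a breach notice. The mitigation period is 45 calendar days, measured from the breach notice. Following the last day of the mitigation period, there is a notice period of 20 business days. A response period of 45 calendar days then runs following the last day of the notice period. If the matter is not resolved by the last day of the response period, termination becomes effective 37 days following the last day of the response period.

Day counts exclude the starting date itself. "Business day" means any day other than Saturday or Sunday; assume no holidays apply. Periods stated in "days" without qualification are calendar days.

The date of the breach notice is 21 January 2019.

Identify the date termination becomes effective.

The last day of the mitigation period: 45 calendar days after 21 January 2019 is 7 March 2019.
The last day of the notice period: counting 20 business days from Thursday, 7 March 2019 (Mar 8, Mar 11, Mar 12, Mar 13, …, Apr 2, Apr 3, Apr 4, skipping weekends) reaches Thursday, 4 April 2019.
The last day of the response period: 45 calendar days after 4 April 2019 is 19 May 2019.
The date termination becomes effective: 37 calendar days after 19 May 2019 is 25 June 2019.

25 June 2019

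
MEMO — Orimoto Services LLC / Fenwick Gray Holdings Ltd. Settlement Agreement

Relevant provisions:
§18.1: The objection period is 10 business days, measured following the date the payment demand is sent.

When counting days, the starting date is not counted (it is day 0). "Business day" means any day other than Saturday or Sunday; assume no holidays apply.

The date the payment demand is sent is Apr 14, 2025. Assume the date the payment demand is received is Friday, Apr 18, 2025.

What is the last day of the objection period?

The last day of the objection period: counting 10 business days from Monday, Apr 14, 2025 (Apr 15, Apr 16, Apr 17, Apr 18, Apr 21, Apr 22, Apr 23, Apr 24, Apr 25, Apr 28, skipping weekends) reaches Monday, Apr 28, 2025.

Apr 28, 2025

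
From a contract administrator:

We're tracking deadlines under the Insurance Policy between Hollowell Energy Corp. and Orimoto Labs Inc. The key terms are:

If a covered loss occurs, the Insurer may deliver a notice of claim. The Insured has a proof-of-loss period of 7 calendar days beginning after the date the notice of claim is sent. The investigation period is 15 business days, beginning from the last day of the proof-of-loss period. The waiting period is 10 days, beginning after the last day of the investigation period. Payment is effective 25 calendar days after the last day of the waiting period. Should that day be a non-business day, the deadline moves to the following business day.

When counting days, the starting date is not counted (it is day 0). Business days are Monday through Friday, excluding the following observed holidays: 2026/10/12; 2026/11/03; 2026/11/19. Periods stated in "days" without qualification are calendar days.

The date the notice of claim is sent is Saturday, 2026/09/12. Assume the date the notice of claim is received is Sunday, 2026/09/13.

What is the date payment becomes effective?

2026/11/13

The last day of the proof-of-loss period: 7 calendar days after 2026/09/12 is 2026/09/19.
The last day of the investigation period: 15 business days after Saturday, 2026/09/19, skipping weekends — Sep 21, Sep 22, Sep 23, Sep 24, …, Oct 7, Oct 8, Oct 9 — lands on Friday, 2026/10/09.
Adding 10 calendar days to 2026/10/09 gives 2026/10/19, which is the last day of the waiting period.
The date payment becomes effective: 2026/10/19 + 25 days = 2026/11/13. 2026/11/13 is a Friday and is not a listed holiday, so no roll-forward applies.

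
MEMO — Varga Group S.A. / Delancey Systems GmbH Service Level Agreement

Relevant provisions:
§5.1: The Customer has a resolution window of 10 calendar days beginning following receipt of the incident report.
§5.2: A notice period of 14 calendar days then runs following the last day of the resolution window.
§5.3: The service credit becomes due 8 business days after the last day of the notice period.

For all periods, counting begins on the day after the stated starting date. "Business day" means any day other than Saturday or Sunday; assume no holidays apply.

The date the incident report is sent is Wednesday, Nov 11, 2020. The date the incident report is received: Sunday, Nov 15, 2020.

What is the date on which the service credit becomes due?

Dec 21, 2020

Adding 10 calendar days to Nov 15, 2020 gives Nov 25, 2020, which is the last day of the resolution window.
The last day of the notice period: Nov 25, 2020 + 14 days = Dec 9, 2020.
From Wednesday, Dec 9, 2020, 8 business days (Dec 10, Dec 11, Dec 14, Dec 15, Dec 16, Dec 17, Dec 18, Dec 21, skipping weekends) brings us to Monday, Dec 21, 2020, which is the date on which the service credit becomes due.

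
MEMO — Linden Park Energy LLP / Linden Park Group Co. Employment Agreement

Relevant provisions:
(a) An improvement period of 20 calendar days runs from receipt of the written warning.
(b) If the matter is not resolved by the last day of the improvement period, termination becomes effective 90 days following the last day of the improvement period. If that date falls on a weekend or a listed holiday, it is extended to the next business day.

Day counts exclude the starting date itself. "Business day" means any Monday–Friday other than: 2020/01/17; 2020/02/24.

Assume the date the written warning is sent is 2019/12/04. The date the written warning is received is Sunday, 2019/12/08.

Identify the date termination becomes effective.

2020/03/27

Adding 20 calendar days to 2019/12/08 gives 2019/12/28, which is the last day of the improvement period.
Adding 90 calendar days to 2019/12/28 gives 2020/03/27, which is the date termination becomes effective. 2020/03/27 is a Friday and is not a listed holiday, so no roll-forward applies.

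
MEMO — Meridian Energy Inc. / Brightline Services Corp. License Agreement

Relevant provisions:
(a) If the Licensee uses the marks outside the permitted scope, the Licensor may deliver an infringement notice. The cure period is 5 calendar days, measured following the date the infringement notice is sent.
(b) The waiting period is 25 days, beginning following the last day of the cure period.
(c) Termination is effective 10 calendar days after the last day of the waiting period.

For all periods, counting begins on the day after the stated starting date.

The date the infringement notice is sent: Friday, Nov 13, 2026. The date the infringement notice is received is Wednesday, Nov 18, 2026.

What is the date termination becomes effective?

Adding 5 calendar days to Nov 13, 2026 gives Nov 18, 2026, which is the last day of the cure period.
The last day of the waiting period: Nov 18, 2026 + 25 days = Dec 13, 2026.
The date termination becomes effective: Dec 13, 2026 + 10 days = Dec 23, 2026.

Dec 23, 2026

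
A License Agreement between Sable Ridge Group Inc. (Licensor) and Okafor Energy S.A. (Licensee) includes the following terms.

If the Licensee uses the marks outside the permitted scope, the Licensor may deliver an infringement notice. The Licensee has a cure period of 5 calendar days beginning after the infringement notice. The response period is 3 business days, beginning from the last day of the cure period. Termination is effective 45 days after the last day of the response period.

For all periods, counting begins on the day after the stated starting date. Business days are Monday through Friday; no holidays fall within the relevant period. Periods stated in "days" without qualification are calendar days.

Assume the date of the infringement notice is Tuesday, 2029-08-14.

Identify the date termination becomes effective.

The last day of the cure period: 2029-08-14 + 5 days = 2029-08-19.
The last day of the response period: counting 3 business days from Sunday, 2029-08-19 (Aug 20, Aug 21, Aug 22, skipping weekends) reaches Wednesday, 2029-08-22.
The date termination becomes effective: 45 calendar days after 2029-08-22 is 2029-10-06.

2029-10-06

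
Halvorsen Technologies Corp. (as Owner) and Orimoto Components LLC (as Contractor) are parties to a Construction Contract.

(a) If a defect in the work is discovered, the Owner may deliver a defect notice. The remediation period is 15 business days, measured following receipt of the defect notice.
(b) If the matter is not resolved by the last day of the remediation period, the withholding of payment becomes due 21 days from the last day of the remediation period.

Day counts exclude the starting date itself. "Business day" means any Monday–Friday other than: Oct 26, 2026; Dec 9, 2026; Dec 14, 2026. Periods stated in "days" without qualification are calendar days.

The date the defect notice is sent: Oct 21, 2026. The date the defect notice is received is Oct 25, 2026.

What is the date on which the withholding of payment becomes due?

From Sunday, Oct 25, 2026, 15 business days (Oct 27, Oct 28, Oct 29, Oct 30, …, Nov 12, Nov 13, Nov 16, skipping weekends and the listed holiday on Oct 26) brings us to Monday, Nov 16, 2026, which is the last day of the remediation period.
The date on which the withholding of payment becomes due: 21 calendar days after Nov 16, 2026 is Dec 7, 2026.

Dec 7, 2026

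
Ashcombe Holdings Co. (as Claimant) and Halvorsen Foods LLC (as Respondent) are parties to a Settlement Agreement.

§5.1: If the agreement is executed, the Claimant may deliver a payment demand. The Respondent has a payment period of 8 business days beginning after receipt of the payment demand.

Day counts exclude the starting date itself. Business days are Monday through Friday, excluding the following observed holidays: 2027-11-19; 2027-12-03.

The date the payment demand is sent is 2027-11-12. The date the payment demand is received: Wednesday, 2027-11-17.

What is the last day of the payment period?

2027-11-30

The last day of the payment period: counting 8 business days from Wednesday, 2027-11-17 (Nov 18, Nov 22, Nov 23, Nov 24, Nov 25, Nov 26, Nov 29, Nov 30, skipping weekends and the listed holiday on Nov 19) reaches Tuesday, 2027-11-30.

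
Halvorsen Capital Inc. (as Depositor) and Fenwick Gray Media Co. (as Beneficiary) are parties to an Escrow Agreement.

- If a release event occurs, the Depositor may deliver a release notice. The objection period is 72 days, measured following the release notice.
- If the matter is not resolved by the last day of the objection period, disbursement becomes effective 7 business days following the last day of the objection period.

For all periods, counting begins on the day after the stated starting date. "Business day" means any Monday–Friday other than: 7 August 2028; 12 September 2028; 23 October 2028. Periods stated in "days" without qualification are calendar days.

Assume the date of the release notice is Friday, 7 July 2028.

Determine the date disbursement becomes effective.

Adding 72 calendar days to 7 July 2028 gives 17 September 2028, which is the last day of the objection period.
The date disbursement becomes effective: 7 business days after Sunday, 17 September 2028, skipping weekends — Sep 18, Sep 19, Sep 20, Sep 21, Sep 22, Sep 25, Sep 26 — lands on Tuesday, 26 September 2028.

26 September 2028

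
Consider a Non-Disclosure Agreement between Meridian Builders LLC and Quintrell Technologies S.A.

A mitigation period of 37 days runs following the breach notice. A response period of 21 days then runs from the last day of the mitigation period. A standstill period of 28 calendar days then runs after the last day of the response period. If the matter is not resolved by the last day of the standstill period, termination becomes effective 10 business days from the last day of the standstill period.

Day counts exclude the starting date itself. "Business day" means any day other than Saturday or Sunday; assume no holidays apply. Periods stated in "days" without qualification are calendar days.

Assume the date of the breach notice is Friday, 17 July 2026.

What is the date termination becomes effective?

The last day of the mitigation period: 37 calendar days after 17 July 2026 is 23 August 2026.
The last day of the response period: 21 calendar days after 23 August 2026 is 13 September 2026.
The last day of the standstill period: 13 September 2026 + 28 days = 11 October 2026.
The date termination becomes effective: counting 10 business days from Sunday, 11 October 2026 (Oct 12, Oct 13, Oct 14, Oct 15, Oct 16, Oct 19, Oct 20, Oct 21, Oct 22, Oct 23, skipping weekends) reaches Friday, 23 October 2026.

23 October 2026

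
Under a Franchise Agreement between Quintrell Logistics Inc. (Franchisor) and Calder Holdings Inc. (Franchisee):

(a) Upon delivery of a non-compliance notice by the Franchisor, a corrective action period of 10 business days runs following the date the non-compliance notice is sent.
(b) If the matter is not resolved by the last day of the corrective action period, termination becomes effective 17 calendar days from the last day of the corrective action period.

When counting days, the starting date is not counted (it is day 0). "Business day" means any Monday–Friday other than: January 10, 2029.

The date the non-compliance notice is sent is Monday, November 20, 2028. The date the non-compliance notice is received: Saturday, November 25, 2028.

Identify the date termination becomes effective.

From Monday, November 20, 2028, 10 business days (Nov 21, Nov 22, Nov 23, Nov 24, Nov 27, Nov 28, Nov 29, Nov 30, Dec 1, Dec 4, skipping weekends) brings us to Monday, December 4, 2028, which is the last day of the corrective action period.
The date termination becomes effective: December 4, 2028 + 17 days = December 21, 2028.

December 21, 2028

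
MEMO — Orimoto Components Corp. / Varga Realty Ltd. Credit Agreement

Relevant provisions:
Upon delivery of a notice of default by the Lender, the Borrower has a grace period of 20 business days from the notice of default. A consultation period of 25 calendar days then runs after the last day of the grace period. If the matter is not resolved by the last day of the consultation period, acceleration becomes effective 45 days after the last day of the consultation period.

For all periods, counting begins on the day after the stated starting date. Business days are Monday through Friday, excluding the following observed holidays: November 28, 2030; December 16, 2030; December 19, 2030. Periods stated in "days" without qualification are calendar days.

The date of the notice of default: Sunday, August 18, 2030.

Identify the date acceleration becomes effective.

November 22, 2030

The last day of the grace period: 20 business days after Sunday, August 18, 2030, skipping weekends — Aug 19, Aug 20, Aug 21, Aug 22, …, Sep 11, Sep 12, Sep 13 — lands on Friday, September 13, 2030.
The last day of the consultation period: September 13, 2030 + 25 days = October 8, 2030.
The date acceleration becomes effective: 45 calendar days after October 8, 2030 is November 22, 2030.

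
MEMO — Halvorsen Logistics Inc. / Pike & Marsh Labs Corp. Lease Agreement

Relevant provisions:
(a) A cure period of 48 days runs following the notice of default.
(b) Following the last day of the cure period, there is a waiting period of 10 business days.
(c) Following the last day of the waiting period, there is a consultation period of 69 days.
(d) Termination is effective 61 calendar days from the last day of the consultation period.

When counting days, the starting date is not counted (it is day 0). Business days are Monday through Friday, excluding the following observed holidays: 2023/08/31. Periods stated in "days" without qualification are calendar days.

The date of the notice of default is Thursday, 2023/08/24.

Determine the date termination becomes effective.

2024/03/03

Adding 48 calendar days to 2023/08/24 gives 2023/10/11, which is the last day of the cure period.
The last day of the waiting period: 10 business days after Wednesday, 2023/10/11, skipping weekends — Oct 12, Oct 13, Oct 16, Oct 17, Oct 18, Oct 19, Oct 20, Oct 23, Oct 24, Oct 25 — lands on Wednesday, 2023/10/25.
The last day of the consultation period: 69 calendar days after 2023/10/25 is 2024/01/02.
The date termination becomes effective: 61 calendar days after 2024/01/02 is 2024/03/03.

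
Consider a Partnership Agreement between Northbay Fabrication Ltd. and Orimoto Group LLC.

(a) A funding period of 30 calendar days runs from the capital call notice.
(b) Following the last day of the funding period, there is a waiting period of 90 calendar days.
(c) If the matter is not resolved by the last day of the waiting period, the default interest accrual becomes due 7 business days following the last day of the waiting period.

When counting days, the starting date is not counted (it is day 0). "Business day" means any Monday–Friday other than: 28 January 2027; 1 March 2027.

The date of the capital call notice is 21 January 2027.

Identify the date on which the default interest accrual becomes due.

1 June 2027

The last day of the funding period: 21 January 2027 + 30 days = 20 February 2027.
The last day of the waiting period: 90 calendar days after 20 February 2027 is 21 May 2027.
The date on which the default interest accrual becomes due: counting 7 business days from Friday, 21 May 2027 (May 24, May 25, May 26, May 27, May 28, May 31, Jun 1, skipping weekends) reaches Tuesday, 1 June 2027.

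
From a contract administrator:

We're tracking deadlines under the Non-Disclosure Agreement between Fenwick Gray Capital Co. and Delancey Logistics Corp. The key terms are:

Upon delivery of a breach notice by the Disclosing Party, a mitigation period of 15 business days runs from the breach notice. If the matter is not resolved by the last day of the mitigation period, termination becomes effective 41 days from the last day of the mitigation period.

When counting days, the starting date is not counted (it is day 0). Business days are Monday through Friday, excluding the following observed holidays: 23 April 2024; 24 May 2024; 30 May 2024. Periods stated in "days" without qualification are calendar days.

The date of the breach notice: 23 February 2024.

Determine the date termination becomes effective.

25 April 2024

The last day of the mitigation period: 15 business days after Friday, 23 February 2024, skipping weekends — Feb 26, Feb 27, Feb 28, Feb 29, …, Mar 13, Mar 14, Mar 15 — lands on Friday, 15 March 2024.
Adding 41 calendar days to 15 March 2024 gives 25 April 2024, which is the date termination becomes effective.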